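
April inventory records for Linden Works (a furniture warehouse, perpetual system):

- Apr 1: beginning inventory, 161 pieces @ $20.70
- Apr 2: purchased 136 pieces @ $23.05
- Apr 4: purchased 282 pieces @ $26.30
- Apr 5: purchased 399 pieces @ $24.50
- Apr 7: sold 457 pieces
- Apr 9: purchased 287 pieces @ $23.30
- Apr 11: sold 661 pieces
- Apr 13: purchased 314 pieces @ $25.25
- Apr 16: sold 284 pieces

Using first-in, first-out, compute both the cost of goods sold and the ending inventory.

Apr 7, 457 sold [FIFO — oldest first]: 161 @ $20.70 + 136 @ $23.05 + 160 @ $26.30 = $10,675.50
Apr 11, 661 sold [FIFO — oldest first]: 122 @ $26.30 + 399 @ $24.50 + 140 @ $23.30 = $16,246.10
Apr 16, 284 sold [FIFO — oldest first]: 147 @ $23.30 + 137 @ $25.25 = $6,884.35
Total COGS = $10,675.50 + $16,246.10 + $6,884.35 = $33,805.95
Ending inventory: 177 @ $25.25 = $4,469.25

COGS = $33,805.95; ending inventory = $4,469.25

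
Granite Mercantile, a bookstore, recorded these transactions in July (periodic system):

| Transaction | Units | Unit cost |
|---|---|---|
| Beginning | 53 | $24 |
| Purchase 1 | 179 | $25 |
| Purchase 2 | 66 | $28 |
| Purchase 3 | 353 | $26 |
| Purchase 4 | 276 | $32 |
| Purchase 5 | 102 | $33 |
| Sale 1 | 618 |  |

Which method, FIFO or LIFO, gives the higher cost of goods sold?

LIFO

FIFO COGS: 53 @ $24 + 179 @ $25 + 66 @ $28 + 320 @ $26 = $15,915
LIFO COGS: 102 @ $33 + 276 @ $32 + 240 @ $26 = $18,438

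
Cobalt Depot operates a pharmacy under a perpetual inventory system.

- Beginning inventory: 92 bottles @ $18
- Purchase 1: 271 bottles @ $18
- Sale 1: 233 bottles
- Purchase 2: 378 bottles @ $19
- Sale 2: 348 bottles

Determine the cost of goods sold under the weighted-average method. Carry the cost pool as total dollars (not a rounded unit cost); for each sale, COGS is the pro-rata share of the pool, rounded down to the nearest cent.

After Beginning: 92 on hand, pool $1,656.00 (≈ $18.0000 each)
After Purchase 1: 363 on hand, pool $6,534.00 (≈ $18.0000 each)
Sale 1, sell 233: 233/363 × $6,534.00 → $4,194.00
After Purchase 2: 508 on hand, pool $9,522.00 (≈ $18.7441 each)
Sale 2, sell 348: 348/508 × $9,522.00 → $6,522.94
Total COGS = $4,194.00 + $6,522.94 = $10,716.94
Ending inventory (cost pool remaining) = $2,999.06

COGS = $10,716.94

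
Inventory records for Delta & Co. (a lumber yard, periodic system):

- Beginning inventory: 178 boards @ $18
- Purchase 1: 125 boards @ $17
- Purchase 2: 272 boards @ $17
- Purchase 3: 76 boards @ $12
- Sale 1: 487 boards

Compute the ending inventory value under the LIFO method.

Sale 1 (487) [LIFO — newest first]: 76 @ $12 + 272 @ $17 + 125 @ $17 + 14 @ $18 = $7,913
Ending inventory: 164 @ $18 = $2,952

Ending inventory = $2,952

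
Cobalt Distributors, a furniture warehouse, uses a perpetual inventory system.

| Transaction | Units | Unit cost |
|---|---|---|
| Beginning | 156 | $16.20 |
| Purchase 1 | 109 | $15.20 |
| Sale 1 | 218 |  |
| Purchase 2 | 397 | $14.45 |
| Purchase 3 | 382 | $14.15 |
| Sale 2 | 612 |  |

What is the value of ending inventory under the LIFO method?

Sale 1 (218) [LIFO — newest first]: 109 @ $15.20 + 109 @ $16.20 = $3,422.60
Sale 2 (612) [LIFO — newest first]: 382 @ $14.15 + 230 @ $14.45 = $8,728.80
Total COGS = $3,422.60 + $8,728.80 = $12,151.40
Ending inventory: 47 @ $16.20 + 167 @ $14.45 = $3,174.55
Check: goods available $15,325.95 = COGS $12,151.40 + ending $3,174.55

Ending inventory = $3,174.55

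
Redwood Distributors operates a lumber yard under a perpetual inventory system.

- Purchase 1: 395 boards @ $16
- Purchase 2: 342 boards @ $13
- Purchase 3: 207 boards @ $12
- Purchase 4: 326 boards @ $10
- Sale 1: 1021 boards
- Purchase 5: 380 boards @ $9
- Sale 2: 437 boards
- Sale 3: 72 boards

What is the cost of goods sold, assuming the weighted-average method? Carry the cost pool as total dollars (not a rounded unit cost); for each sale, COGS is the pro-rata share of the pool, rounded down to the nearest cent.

After Purchase 1: 395 on hand, pool $6,320.00 (≈ $16.0000 each)
After Purchase 2: 737 on hand, pool $10,766.00 (≈ $14.6079 each)
After Purchase 3: 944 on hand, pool $13,250.00 (≈ $14.0360 each)
After Purchase 4: 1270 on hand, pool $16,510.00 (≈ $13.0000 each)
Sale 1, sell 1021: 1021/1270 × $16,510.00 → $13,273.00
After Purchase 5: 629 on hand, pool $6,657.00 (≈ $10.5835 each)
Sale 2, sell 437: 437/629 × $6,657.00 → $4,624.97
Sale 3, sell 72: 72/192 × $2,032.03 → $762.01
Total COGS = $13,273.00 + $4,624.97 + $762.01 = $18,659.98
Ending inventory (cost pool remaining) = $1,270.02
Check: goods available $19,930.00 = COGS $18,659.98 + ending $1,270.02

COGS = $18,659.98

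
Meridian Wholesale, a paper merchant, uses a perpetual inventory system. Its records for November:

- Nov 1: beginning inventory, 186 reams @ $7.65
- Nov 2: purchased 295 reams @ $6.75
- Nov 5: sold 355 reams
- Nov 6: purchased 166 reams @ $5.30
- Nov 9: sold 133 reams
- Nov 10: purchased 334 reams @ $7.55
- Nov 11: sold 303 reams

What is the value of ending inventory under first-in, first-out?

Ending inventory = $1,434.50

Nov 5, 355 sold [FIFO — oldest first]: 186 @ $7.65 + 169 @ $6.75 = $2,563.65
Nov 9, 133 sold [FIFO — oldest first]: 126 @ $6.75 + 7 @ $5.30 = $887.60
Nov 11, 303 sold [FIFO — oldest first]: 159 @ $5.30 + 144 @ $7.55 = $1,929.90
Total COGS = $2,563.65 + $887.60 + $1,929.90 = $5,381.15
Ending inventory: 190 @ $7.55 = $1,434.50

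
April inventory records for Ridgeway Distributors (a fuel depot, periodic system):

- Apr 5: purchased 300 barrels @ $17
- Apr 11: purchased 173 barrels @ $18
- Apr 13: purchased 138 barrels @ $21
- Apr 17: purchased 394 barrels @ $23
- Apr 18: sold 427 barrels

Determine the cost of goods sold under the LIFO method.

COGS = $9,755

Apr 18, 427 sold [LIFO — newest first]: 394 @ $23 + 33 @ $21 = $9,755
Ending inventory: 300 @ $17 + 173 @ $18 + 105 @ $21 = $10,419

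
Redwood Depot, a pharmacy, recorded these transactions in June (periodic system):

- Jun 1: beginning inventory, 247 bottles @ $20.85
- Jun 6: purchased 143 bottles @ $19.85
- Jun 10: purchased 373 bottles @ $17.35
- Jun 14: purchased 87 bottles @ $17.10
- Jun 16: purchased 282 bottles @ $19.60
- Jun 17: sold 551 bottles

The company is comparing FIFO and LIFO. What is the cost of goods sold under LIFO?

FIFO COGS: 247 @ $20.85 + 143 @ $19.85 + 161 @ $17.35 = $10,781.85
LIFO COGS: 282 @ $19.60 + 87 @ $17.10 + 182 @ $17.35 = $10,172.60

COGS = $10,172.60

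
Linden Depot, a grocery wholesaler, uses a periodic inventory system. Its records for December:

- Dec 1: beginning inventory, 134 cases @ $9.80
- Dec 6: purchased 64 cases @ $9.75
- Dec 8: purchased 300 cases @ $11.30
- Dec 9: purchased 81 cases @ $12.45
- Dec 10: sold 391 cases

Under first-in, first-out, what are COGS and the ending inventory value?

Dec 10, 391 sold [FIFO — oldest first]: 134 @ $9.80 + 64 @ $9.75 + 193 @ $11.30 = $4,118.10
Ending inventory: 107 @ $11.30 + 81 @ $12.45 = $2,217.55

COGS = $4,118.10; ending inventory = $2,217.55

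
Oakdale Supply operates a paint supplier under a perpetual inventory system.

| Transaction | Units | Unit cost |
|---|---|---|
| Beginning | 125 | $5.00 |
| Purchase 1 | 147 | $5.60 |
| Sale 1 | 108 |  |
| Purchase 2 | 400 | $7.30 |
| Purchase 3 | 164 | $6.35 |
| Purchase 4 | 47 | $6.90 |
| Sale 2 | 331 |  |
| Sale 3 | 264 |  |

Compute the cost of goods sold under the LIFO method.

COGS = $4,773.70

Sale 1 (108) [LIFO — newest first]: 108 @ $5.60 = $604.80
Sale 2 (331) [LIFO — newest first]: 47 @ $6.90 + 164 @ $6.35 + 120 @ $7.30 = $2,241.70
Sale 3 (264) [LIFO — newest first]: 264 @ $7.30 = $1,927.20
Total COGS = $604.80 + $2,241.70 + $1,927.20 = $4,773.70
Ending inventory: 125 @ $5.00 + 39 @ $5.60 + 16 @ $7.30 = $960.20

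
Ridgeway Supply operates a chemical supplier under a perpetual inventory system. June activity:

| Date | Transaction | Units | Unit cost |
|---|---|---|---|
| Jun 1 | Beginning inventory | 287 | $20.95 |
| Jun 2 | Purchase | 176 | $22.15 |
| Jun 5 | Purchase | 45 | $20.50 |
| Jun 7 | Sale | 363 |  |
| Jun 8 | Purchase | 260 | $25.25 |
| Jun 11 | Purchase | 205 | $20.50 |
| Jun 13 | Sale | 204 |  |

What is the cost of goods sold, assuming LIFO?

Jun 7, 363 sold [LIFO — newest first]: 45 @ $20.50 + 176 @ $22.15 + 142 @ $20.95 = $7,795.80
Jun 13, 204 sold [LIFO — newest first]: 204 @ $20.50 = $4,182.00
Total COGS = $7,795.80 + $4,182.00 = $11,977.80
Ending inventory: 145 @ $20.95 + 260 @ $25.25 + 1 @ $20.50 = $9,623.25
Check: goods available $21,601.05 = COGS $11,977.80 + ending $9,623.25

COGS = $11,977.80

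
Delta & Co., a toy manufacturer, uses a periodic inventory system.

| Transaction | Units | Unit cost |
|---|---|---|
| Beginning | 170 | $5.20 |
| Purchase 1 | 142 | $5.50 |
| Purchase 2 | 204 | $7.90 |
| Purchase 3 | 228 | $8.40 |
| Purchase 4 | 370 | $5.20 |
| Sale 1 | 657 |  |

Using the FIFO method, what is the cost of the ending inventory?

Ending inventory = $2,654.80

Sale 1 (657) [FIFO — oldest first]: 170 @ $5.20 + 142 @ $5.50 + 204 @ $7.90 + 141 @ $8.40 = $4,461.00
Ending inventory: 87 @ $8.40 + 370 @ $5.20 = $2,654.80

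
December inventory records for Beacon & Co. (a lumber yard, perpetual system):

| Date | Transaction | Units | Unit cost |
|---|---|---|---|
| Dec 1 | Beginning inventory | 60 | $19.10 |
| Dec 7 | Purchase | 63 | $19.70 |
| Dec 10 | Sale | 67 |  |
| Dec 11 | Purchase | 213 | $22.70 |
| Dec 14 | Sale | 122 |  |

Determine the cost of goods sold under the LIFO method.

Dec 10, 67 sold [LIFO — newest first]: 63 @ $19.70 + 4 @ $19.10 = $1,317.50
Dec 14, 122 sold [LIFO — newest first]: 122 @ $22.70 = $2,769.40
Total COGS = $1,317.50 + $2,769.40 = $4,086.90
Ending inventory: 56 @ $19.10 + 91 @ $22.70 = $3,135.30
Check: goods available $7,222.20 = COGS $4,086.90 + ending $3,135.30

COGS = $4,086.90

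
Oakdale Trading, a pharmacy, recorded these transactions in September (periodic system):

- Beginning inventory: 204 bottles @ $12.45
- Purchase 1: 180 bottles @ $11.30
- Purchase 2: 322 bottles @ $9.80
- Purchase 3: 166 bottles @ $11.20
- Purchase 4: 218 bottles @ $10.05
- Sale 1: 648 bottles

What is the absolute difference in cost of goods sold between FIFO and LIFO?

FIFO COGS: 204 @ $12.45 + 180 @ $11.30 + 264 @ $9.80 = $7,161.00
LIFO COGS: 218 @ $10.05 + 166 @ $11.20 + 264 @ $9.80 = $6,637.30
Difference = |$7,161.00 − $6,637.30| = $523.70

$523.70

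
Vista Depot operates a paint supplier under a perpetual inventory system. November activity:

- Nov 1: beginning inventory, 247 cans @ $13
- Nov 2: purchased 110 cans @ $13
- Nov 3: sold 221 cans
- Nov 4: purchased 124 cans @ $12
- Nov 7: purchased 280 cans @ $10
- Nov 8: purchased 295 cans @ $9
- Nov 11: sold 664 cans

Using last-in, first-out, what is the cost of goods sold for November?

COGS = $9,396

Nov 3, 221 sold [LIFO — newest first]: 110 @ $13 + 111 @ $13 = $2,873
Nov 11, 664 sold [LIFO — newest first]: 295 @ $9 + 280 @ $10 + 89 @ $12 = $6,523
Total COGS = $2,873 + $6,523 = $9,396
Ending inventory: 136 @ $13 + 35 @ $12 = $2,188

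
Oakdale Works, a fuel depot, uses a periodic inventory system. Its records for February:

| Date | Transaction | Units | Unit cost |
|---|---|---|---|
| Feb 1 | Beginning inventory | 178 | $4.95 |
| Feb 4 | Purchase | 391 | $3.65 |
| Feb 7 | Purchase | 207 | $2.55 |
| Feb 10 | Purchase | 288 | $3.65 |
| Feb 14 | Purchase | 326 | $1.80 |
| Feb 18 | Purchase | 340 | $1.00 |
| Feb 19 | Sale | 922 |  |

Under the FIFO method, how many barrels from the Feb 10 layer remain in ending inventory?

142

Feb 19, 922 sold [FIFO — oldest first]: 178 @ $4.95 + 391 @ $3.65 + 207 @ $2.55 + 146 @ $3.65 = $3,369.00
Ending inventory: 142 @ $3.65 + 326 @ $1.80 + 340 @ $1.00 = $1,445.10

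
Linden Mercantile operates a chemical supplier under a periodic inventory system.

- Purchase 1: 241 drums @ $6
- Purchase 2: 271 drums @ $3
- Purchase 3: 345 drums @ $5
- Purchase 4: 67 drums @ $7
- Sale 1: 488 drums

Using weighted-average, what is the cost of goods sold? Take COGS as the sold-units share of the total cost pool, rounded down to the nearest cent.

COGS = $2,351.80

Sale 1, sell 488: 488/924 × $4,453.00 → $2,351.80
Ending inventory (cost pool remaining) = $2,101.20
Check: goods available $4,453.00 = COGS $2,351.80 + ending $2,101.20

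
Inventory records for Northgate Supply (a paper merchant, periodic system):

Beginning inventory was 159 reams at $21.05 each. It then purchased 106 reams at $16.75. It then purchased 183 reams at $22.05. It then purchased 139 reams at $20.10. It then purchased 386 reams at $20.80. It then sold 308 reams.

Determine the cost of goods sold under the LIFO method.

COGS = $6,406.40

Sale 1 (308) [LIFO — newest first]: 308 @ $20.80 = $6,406.40
Ending inventory: 159 @ $21.05 + 106 @ $16.75 + 183 @ $22.05 + 139 @ $20.10 + 78 @ $20.80 = $13,573.90
Check: goods available $19,980.30 = COGS $6,406.40 + ending $13,573.90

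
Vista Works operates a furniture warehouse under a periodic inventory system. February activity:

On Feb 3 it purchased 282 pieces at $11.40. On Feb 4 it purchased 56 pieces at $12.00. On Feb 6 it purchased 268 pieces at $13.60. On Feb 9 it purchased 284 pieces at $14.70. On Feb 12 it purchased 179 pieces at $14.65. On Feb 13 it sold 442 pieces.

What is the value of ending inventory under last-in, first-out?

Feb 13, 442 sold [LIFO — newest first]: 179 @ $14.65 + 263 @ $14.70 = $6,488.45
Ending inventory: 282 @ $11.40 + 56 @ $12.00 + 268 @ $13.60 + 21 @ $14.70 = $7,840.30

Ending inventory = $7,840.30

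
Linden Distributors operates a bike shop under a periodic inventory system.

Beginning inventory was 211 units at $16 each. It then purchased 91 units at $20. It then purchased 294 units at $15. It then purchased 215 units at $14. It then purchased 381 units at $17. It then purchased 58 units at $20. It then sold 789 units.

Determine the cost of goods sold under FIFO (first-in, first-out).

COGS = $12,308

Sale 1 (789) [FIFO — oldest first]: 211 @ $16 + 91 @ $20 + 294 @ $15 + 193 @ $14 = $12,308
Ending inventory: 22 @ $14 + 381 @ $17 + 58 @ $20 = $7,945
Check: goods available $20,253 = COGS $12,308 + ending $7,945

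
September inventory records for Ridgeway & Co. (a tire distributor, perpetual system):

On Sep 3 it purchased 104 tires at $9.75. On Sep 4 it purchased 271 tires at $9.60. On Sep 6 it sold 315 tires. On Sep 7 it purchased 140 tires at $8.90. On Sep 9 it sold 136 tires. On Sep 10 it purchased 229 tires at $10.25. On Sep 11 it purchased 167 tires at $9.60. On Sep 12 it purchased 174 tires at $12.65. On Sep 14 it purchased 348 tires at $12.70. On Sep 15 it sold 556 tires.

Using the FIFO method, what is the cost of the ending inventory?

Ending inventory = $5,406.30

Sep 6, 315 sold [FIFO — oldest first]: 104 @ $9.75 + 211 @ $9.60 = $3,039.60
Sep 9, 136 sold [FIFO — oldest first]: 60 @ $9.60 + 76 @ $8.90 = $1,252.40
Sep 15, 556 sold [FIFO — oldest first]: 64 @ $8.90 + 229 @ $10.25 + 167 @ $9.60 + 96 @ $12.65 = $5,734.45
Total COGS = $3,039.60 + $1,252.40 + $5,734.45 = $10,026.45
Ending inventory: 78 @ $12.65 + 348 @ $12.70 = $5,406.30
Check: goods available $15,432.75 = COGS $10,026.45 + ending $5,406.30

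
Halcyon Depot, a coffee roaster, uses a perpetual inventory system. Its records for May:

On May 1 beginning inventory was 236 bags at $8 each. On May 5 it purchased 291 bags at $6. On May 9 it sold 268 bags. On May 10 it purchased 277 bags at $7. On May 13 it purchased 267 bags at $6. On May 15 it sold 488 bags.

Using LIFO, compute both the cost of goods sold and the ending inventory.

May 9, 268 sold [LIFO — newest first]: 268 @ $6 = $1,608
May 15, 488 sold [LIFO — newest first]: 267 @ $6 + 221 @ $7 = $3,149
Total COGS = $1,608 + $3,149 = $4,757
Ending inventory: 236 @ $8 + 23 @ $6 + 56 @ $7 = $2,418
Check: goods available $7,175 = COGS $4,757 + ending $2,418

COGS = $4,757; ending inventory = $2,418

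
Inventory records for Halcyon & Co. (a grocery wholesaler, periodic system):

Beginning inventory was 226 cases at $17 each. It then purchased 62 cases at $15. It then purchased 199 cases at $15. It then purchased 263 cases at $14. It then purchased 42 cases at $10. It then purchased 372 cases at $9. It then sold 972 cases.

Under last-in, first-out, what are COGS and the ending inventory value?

COGS = $11,943; ending inventory = $3,264

Sale 1 (972) [LIFO — newest first]: 372 @ $9 + 42 @ $10 + 263 @ $14 + 199 @ $15 + 62 @ $15 + 34 @ $17 = $11,943
Ending inventory: 192 @ $17 = $3,264
Check: goods available $15,207 = COGS $11,943 + ending $3,264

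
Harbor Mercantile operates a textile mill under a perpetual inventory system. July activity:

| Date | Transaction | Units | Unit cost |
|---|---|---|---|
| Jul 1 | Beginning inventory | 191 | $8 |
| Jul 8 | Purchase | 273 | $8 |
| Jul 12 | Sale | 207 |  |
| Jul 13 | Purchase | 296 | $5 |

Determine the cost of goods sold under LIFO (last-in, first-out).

COGS = $1,656

Jul 12, 207 sold [LIFO — newest first]: 207 @ $8 = $1,656
Ending inventory: 191 @ $8 + 66 @ $8 + 296 @ $5 = $3,536
Check: goods available $5,192 = COGS $1,656 + ending $3,536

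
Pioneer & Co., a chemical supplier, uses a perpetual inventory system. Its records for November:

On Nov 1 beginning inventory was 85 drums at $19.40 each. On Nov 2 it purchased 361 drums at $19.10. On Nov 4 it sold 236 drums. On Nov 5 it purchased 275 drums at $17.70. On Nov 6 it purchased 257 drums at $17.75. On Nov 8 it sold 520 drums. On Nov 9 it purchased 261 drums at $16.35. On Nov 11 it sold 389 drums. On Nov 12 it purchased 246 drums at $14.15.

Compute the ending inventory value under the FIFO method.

Nov 4, 236 sold [FIFO — oldest first]: 85 @ $19.40 + 151 @ $19.10 = $4,533.10
Nov 8, 520 sold [FIFO — oldest first]: 210 @ $19.10 + 275 @ $17.70 + 35 @ $17.75 = $9,499.75
Nov 11, 389 sold [FIFO — oldest first]: 222 @ $17.75 + 167 @ $16.35 = $6,670.95
Total COGS = $4,533.10 + $9,499.75 + $6,670.95 = $20,703.80
Ending inventory: 94 @ $16.35 + 246 @ $14.15 = $5,017.80
Check: goods available $25,721.60 = COGS $20,703.80 + ending $5,017.80

Ending inventory = $5,017.80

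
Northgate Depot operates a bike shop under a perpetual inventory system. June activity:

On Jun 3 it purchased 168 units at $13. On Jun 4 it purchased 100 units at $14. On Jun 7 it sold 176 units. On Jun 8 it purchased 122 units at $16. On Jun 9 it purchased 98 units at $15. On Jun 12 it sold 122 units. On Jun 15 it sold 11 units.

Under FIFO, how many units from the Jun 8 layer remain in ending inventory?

81

Jun 7, 176 sold [FIFO — oldest first]: 168 @ $13 + 8 @ $14 = $2,296
Jun 12, 122 sold [FIFO — oldest first]: 92 @ $14 + 30 @ $16 = $1,768
Jun 15, 11 sold [FIFO — oldest first]: 11 @ $16 = $176
Total COGS = $2,296 + $1,768 + $176 = $4,240
Ending inventory: 81 @ $16 + 98 @ $15 = $2,766
Check: goods available $7,006 = COGS $4,240 + ending $2,766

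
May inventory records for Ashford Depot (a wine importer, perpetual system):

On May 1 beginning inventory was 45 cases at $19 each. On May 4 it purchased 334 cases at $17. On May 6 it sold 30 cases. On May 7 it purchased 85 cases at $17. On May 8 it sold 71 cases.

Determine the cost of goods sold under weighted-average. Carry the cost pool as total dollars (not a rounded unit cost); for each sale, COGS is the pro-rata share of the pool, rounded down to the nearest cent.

COGS = $1,737.67

After May 1: 45 on hand, pool $855.00 (≈ $19.0000 each)
After May 4: 379 on hand, pool $6,533.00 (≈ $17.2375 each)
May 6, sell 30: 30/379 × $6,533.00 → $517.12
After May 7: 434 on hand, pool $7,460.88 (≈ $17.1910 each)
May 8, sell 71: 71/434 × $7,460.88 → $1,220.55
Total COGS = $517.12 + $1,220.55 = $1,737.67
Ending inventory (cost pool remaining) = $6,240.33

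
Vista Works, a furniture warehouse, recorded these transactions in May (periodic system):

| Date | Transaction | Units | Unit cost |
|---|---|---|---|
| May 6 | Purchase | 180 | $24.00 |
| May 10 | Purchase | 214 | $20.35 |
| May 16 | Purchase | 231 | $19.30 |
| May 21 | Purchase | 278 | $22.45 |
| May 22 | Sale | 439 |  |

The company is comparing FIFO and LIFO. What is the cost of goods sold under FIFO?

FIFO COGS: 180 @ $24.00 + 214 @ $20.35 + 45 @ $19.30 = $9,543.40
LIFO COGS: 278 @ $22.45 + 161 @ $19.30 = $9,348.40

COGS = $9,543.40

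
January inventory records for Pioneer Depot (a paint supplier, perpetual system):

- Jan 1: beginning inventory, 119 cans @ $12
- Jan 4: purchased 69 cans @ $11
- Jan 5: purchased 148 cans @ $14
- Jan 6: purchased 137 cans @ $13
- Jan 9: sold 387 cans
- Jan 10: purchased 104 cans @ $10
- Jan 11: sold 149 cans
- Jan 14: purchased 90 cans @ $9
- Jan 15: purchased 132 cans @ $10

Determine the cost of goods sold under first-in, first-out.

COGS = $6,670

Jan 9, 387 sold [FIFO — oldest first]: 119 @ $12 + 69 @ $11 + 148 @ $14 + 51 @ $13 = $4,922
Jan 11, 149 sold [FIFO — oldest first]: 86 @ $13 + 63 @ $10 = $1,748
Total COGS = $4,922 + $1,748 = $6,670
Ending inventory: 41 @ $10 + 90 @ $9 + 132 @ $10 = $2,540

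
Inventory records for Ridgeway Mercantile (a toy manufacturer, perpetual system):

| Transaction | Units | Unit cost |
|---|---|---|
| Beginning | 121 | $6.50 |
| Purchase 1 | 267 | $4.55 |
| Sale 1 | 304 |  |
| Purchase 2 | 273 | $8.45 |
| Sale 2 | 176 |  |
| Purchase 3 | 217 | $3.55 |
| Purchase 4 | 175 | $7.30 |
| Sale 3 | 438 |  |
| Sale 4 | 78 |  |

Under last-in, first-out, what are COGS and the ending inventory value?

COGS = $5,985.55; ending inventory = $370.50

Sale 1 (304) [LIFO — newest first]: 267 @ $4.55 + 37 @ $6.50 = $1,455.35
Sale 2 (176) [LIFO — newest first]: 176 @ $8.45 = $1,487.20
Sale 3 (438) [LIFO — newest first]: 175 @ $7.30 + 217 @ $3.55 + 46 @ $8.45 = $2,436.55
Sale 4 (78) [LIFO — newest first]: 51 @ $8.45 + 27 @ $6.50 = $606.45
Total COGS = $1,455.35 + $1,487.20 + $2,436.55 + $606.45 = $5,985.55
Ending inventory: 57 @ $6.50 = $370.50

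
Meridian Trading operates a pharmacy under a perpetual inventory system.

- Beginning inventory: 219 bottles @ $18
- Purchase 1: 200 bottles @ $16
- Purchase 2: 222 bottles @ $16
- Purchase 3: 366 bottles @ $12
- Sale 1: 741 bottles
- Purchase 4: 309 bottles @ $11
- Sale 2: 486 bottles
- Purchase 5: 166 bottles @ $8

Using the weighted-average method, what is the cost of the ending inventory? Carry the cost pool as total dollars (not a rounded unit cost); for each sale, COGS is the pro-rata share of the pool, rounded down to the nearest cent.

After Beginning: 219 on hand, pool $3,942.00 (≈ $18.0000 each)
After Purchase 1: 419 on hand, pool $7,142.00 (≈ $17.0453 each)
After Purchase 2: 641 on hand, pool $10,694.00 (≈ $16.6833 each)
After Purchase 3: 1007 on hand, pool $15,086.00 (≈ $14.9811 each)
Sale 1, sell 741: 741/1007 × $15,086.00 → $11,101.01
After Purchase 4: 575 on hand, pool $7,383.99 (≈ $12.8417 each)
Sale 2, sell 486: 486/575 × $7,383.99 → $6,241.07
After Purchase 5: 255 on hand, pool $2,470.92 (≈ $9.6899 each)
Total COGS = $11,101.01 + $6,241.07 = $17,342.08
Ending inventory (cost pool remaining) = $2,470.92

Ending inventory = $2,470.92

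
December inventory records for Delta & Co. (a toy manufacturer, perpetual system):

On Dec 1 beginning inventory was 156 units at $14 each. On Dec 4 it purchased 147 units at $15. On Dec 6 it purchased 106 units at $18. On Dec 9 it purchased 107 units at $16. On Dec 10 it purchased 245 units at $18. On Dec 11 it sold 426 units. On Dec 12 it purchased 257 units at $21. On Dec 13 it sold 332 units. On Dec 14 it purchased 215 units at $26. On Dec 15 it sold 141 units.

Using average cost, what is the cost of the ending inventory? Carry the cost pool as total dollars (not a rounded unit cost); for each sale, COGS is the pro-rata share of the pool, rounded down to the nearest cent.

Ending inventory = $7,285.67

After Dec 1: 156 on hand, pool $2,184.00 (≈ $14.0000 each)
After Dec 4: 303 on hand, pool $4,389.00 (≈ $14.4851 each)
After Dec 6: 409 on hand, pool $6,297.00 (≈ $15.3961 each)
After Dec 9: 516 on hand, pool $8,009.00 (≈ $15.5213 each)
After Dec 10: 761 on hand, pool $12,419.00 (≈ $16.3193 each)
Dec 11, sell 426: 426/761 × $12,419.00 → $6,952.02
After Dec 12: 592 on hand, pool $10,863.98 (≈ $18.3513 each)
Dec 13, sell 332: 332/592 × $10,863.98 → $6,092.63
After Dec 14: 475 on hand, pool $10,361.35 (≈ $21.8134 each)
Dec 15, sell 141: 141/475 × $10,361.35 → $3,075.68
Total COGS = $6,952.02 + $6,092.63 + $3,075.68 = $16,120.33
Ending inventory (cost pool remaining) = $7,285.67
Check: goods available $23,406.00 = COGS $16,120.33 + ending $7,285.67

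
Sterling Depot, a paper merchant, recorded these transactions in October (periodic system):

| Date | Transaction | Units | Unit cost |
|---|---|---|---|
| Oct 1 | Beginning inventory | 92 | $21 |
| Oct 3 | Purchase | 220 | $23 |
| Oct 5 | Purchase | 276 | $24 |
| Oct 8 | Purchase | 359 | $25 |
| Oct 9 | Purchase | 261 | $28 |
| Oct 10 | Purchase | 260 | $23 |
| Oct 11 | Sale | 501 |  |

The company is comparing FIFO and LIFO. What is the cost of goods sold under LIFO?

FIFO COGS: 92 @ $21 + 220 @ $23 + 189 @ $24 = $11,528
LIFO COGS: 260 @ $23 + 241 @ $28 = $12,728

COGS = $12,728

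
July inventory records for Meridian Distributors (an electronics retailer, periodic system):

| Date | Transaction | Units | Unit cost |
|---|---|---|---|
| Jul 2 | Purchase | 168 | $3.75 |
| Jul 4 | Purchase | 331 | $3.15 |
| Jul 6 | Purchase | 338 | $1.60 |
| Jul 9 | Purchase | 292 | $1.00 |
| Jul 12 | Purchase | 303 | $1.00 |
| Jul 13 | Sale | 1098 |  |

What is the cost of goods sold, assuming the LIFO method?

Jul 13, 1098 sold [LIFO — newest first]: 303 @ $1.00 + 292 @ $1.00 + 338 @ $1.60 + 165 @ $3.15 = $1,655.55
Ending inventory: 168 @ $3.75 + 166 @ $3.15 = $1,152.90

COGS = $1,655.55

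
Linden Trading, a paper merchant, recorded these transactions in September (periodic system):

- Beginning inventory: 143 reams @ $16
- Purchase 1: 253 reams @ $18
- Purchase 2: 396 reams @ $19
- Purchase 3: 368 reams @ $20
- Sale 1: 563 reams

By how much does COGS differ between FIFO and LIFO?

$1,050

FIFO COGS: 143 @ $16 + 253 @ $18 + 167 @ $19 = $10,015
LIFO COGS: 368 @ $20 + 195 @ $19 = $11,065
Difference = |$10,015 − $11,065| = $1,050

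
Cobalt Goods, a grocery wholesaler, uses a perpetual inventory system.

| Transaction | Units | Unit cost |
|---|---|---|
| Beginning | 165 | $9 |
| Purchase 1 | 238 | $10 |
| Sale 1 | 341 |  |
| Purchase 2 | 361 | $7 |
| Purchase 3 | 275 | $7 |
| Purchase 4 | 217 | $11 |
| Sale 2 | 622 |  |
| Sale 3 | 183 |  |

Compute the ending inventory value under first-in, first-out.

Sale 1 (341) [FIFO — oldest first]: 165 @ $9 + 176 @ $10 = $3,245
Sale 2 (622) [FIFO — oldest first]: 62 @ $10 + 361 @ $7 + 199 @ $7 = $4,540
Sale 3 (183) [FIFO — oldest first]: 76 @ $7 + 107 @ $11 = $1,709
Total COGS = $3,245 + $4,540 + $1,709 = $9,494
Ending inventory: 110 @ $11 = $1,210

Ending inventory = $1,210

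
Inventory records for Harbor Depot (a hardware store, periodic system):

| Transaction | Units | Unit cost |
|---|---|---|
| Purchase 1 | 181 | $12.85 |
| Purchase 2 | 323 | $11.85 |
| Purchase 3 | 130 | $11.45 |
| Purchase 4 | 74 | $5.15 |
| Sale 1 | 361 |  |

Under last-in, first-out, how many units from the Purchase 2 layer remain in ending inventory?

Sale 1 (361) [LIFO — newest first]: 74 @ $5.15 + 130 @ $11.45 + 157 @ $11.85 = $3,730.05
Ending inventory: 181 @ $12.85 + 166 @ $11.85 = $4,292.95

166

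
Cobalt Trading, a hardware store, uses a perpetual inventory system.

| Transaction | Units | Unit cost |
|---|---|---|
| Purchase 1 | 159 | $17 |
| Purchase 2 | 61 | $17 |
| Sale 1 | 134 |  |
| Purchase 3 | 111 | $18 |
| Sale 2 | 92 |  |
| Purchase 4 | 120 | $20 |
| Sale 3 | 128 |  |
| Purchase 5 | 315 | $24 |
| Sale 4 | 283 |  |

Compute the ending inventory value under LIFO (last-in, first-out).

Ending inventory = $2,428

Sale 1 (134) [LIFO — newest first]: 61 @ $17 + 73 @ $17 = $2,278
Sale 2 (92) [LIFO — newest first]: 92 @ $18 = $1,656
Sale 3 (128) [LIFO — newest first]: 120 @ $20 + 8 @ $18 = $2,544
Sale 4 (283) [LIFO — newest first]: 283 @ $24 = $6,792
Total COGS = $2,278 + $1,656 + $2,544 + $6,792 = $13,270
Ending inventory: 86 @ $17 + 11 @ $18 + 32 @ $24 = $2,428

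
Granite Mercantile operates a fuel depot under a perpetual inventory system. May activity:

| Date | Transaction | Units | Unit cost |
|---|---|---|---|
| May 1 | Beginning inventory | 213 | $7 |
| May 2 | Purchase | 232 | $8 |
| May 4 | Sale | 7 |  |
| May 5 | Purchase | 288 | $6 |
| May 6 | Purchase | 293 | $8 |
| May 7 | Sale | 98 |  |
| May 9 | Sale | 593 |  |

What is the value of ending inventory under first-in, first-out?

Ending inventory = $2,554

May 4, 7 sold [FIFO — oldest first]: 7 @ $7 = $49
May 7, 98 sold [FIFO — oldest first]: 98 @ $7 = $686
May 9, 593 sold [FIFO — oldest first]: 108 @ $7 + 232 @ $8 + 253 @ $6 = $4,130
Total COGS = $49 + $686 + $4,130 = $4,865
Ending inventory: 35 @ $6 + 293 @ $8 = $2,554
Check: goods available $7,419 = COGS $4,865 + ending $2,554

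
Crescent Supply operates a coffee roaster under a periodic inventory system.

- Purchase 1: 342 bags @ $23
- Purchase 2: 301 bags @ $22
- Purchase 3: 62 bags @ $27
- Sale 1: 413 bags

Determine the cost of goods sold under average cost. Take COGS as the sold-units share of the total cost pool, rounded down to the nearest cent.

Sale 1, sell 413: 413/705 × $16,162.00 → $9,467.95
Ending inventory (cost pool remaining) = $6,694.05
Check: goods available $16,162.00 = COGS $9,467.95 + ending $6,694.05

COGS = $9,467.95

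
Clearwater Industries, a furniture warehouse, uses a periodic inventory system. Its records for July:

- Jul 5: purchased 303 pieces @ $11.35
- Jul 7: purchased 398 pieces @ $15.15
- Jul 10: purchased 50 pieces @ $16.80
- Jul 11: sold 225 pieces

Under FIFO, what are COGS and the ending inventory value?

COGS = $2,553.75; ending inventory = $7,755.00

Jul 11, 225 sold [FIFO — oldest first]: 225 @ $11.35 = $2,553.75
Ending inventory: 78 @ $11.35 + 398 @ $15.15 + 50 @ $16.80 = $7,755.00
Check: goods available $10,308.75 = COGS $2,553.75 + ending $7,755.00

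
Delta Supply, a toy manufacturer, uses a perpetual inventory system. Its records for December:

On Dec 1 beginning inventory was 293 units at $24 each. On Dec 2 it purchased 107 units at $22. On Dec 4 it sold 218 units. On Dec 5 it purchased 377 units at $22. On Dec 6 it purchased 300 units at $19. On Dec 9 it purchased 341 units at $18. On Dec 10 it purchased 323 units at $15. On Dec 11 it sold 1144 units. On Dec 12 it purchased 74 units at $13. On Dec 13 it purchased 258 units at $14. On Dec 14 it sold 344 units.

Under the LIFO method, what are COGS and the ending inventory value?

COGS = $30,499; ending inventory = $8,438

Dec 4, 218 sold [LIFO — newest first]: 107 @ $22 + 111 @ $24 = $5,018
Dec 11, 1144 sold [LIFO — newest first]: 323 @ $15 + 341 @ $18 + 300 @ $19 + 180 @ $22 = $20,643
Dec 14, 344 sold [LIFO — newest first]: 258 @ $14 + 74 @ $13 + 12 @ $22 = $4,838
Total COGS = $5,018 + $20,643 + $4,838 = $30,499
Ending inventory: 182 @ $24 + 185 @ $22 = $8,438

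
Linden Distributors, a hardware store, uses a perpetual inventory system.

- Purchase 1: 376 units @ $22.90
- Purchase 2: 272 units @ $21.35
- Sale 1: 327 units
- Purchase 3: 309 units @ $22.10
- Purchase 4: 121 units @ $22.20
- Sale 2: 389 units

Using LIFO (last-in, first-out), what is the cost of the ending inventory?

Ending inventory = $8,257.00

Sale 1 (327) [LIFO — newest first]: 272 @ $21.35 + 55 @ $22.90 = $7,066.70
Sale 2 (389) [LIFO — newest first]: 121 @ $22.20 + 268 @ $22.10 = $8,609.00
Total COGS = $7,066.70 + $8,609.00 = $15,675.70
Ending inventory: 321 @ $22.90 + 41 @ $22.10 = $8,257.00
Check: goods available $23,932.70 = COGS $15,675.70 + ending $8,257.00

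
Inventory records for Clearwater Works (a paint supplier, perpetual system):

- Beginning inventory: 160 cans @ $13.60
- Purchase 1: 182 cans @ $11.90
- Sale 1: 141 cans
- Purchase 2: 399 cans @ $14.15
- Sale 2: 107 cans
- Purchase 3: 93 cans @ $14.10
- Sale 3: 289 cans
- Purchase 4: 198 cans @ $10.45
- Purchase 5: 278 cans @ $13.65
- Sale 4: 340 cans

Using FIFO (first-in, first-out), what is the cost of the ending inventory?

Sale 1 (141) [FIFO — oldest first]: 141 @ $13.60 = $1,917.60
Sale 2 (107) [FIFO — oldest first]: 19 @ $13.60 + 88 @ $11.90 = $1,305.60
Sale 3 (289) [FIFO — oldest first]: 94 @ $11.90 + 195 @ $14.15 = $3,877.85
Sale 4 (340) [FIFO — oldest first]: 204 @ $14.15 + 93 @ $14.10 + 43 @ $10.45 = $4,647.25
Total COGS = $1,917.60 + $1,305.60 + $3,877.85 + $4,647.25 = $11,748.30
Ending inventory: 155 @ $10.45 + 278 @ $13.65 = $5,414.45

Ending inventory = $5,414.45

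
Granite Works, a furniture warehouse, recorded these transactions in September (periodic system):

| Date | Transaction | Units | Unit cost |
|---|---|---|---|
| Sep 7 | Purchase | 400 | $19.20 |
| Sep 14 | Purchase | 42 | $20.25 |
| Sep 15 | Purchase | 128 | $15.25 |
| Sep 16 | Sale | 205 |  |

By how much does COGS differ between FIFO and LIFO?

FIFO COGS: 205 @ $19.20 = $3,936.00
LIFO COGS: 128 @ $15.25 + 42 @ $20.25 + 35 @ $19.20 = $3,474.50
Difference = |$3,936.00 − $3,474.50| = $461.50

$461.50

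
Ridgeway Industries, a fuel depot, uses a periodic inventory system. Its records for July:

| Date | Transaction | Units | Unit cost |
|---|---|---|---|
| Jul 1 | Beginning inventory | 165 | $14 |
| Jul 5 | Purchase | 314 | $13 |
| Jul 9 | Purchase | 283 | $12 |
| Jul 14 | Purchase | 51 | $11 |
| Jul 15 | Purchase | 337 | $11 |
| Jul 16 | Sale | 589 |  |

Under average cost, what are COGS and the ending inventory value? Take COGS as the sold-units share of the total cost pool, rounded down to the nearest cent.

Jul 16, sell 589: 589/1150 × $14,056.00 → $7,199.11
Ending inventory (cost pool remaining) = $6,856.89

COGS = $7,199.11; ending inventory = $6,856.89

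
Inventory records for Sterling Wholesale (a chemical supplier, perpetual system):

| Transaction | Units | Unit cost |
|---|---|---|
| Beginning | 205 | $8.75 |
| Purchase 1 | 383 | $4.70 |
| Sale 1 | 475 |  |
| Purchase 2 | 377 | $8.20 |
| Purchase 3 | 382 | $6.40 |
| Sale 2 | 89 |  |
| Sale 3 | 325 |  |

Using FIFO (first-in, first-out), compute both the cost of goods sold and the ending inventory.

Sale 1 (475) [FIFO — oldest first]: 205 @ $8.75 + 270 @ $4.70 = $3,062.75
Sale 2 (89) [FIFO — oldest first]: 89 @ $4.70 = $418.30
Sale 3 (325) [FIFO — oldest first]: 24 @ $4.70 + 301 @ $8.20 = $2,581.00
Total COGS = $3,062.75 + $418.30 + $2,581.00 = $6,062.05
Ending inventory: 76 @ $8.20 + 382 @ $6.40 = $3,068.00

COGS = $6,062.05; ending inventory = $3,068.00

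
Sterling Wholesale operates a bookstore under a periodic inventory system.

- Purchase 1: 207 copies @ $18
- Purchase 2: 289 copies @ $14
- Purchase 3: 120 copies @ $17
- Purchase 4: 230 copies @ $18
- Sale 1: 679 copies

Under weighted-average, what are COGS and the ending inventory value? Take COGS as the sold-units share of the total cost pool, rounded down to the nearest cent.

COGS = $11,197.88; ending inventory = $2,754.12

Sale 1, sell 679: 679/846 × $13,952.00 → $11,197.88
Ending inventory (cost pool remaining) = $2,754.12
Check: goods available $13,952.00 = COGS $11,197.88 + ending $2,754.12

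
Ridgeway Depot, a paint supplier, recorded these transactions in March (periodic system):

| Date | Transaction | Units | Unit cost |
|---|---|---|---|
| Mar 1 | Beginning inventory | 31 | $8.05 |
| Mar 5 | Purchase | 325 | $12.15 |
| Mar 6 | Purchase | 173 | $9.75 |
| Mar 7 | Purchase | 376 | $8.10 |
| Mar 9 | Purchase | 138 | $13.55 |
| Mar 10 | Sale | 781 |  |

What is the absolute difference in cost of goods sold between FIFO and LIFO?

$181.90

FIFO COGS: 31 @ $8.05 + 325 @ $12.15 + 173 @ $9.75 + 252 @ $8.10 = $7,926.25
LIFO COGS: 138 @ $13.55 + 376 @ $8.10 + 173 @ $9.75 + 94 @ $12.15 = $7,744.35
Difference = |$7,926.25 − $7,744.35| = $181.90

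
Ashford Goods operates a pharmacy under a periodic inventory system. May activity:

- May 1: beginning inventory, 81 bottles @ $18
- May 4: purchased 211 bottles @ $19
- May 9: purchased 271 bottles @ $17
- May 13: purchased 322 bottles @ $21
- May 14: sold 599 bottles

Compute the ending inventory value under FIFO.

Ending inventory = $6,006

May 14, 599 sold [FIFO — oldest first]: 81 @ $18 + 211 @ $19 + 271 @ $17 + 36 @ $21 = $10,830
Ending inventory: 286 @ $21 = $6,006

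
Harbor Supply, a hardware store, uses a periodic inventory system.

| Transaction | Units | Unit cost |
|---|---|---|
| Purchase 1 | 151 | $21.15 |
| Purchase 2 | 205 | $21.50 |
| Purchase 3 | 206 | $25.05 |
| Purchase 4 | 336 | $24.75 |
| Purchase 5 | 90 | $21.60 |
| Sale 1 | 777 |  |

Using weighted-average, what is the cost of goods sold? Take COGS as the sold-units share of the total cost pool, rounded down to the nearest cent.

Sale 1, sell 777: 777/988 × $23,021.45 → $18,104.92
Ending inventory (cost pool remaining) = $4,916.53
Check: goods available $23,021.45 = COGS $18,104.92 + ending $4,916.53

COGS = $18,104.92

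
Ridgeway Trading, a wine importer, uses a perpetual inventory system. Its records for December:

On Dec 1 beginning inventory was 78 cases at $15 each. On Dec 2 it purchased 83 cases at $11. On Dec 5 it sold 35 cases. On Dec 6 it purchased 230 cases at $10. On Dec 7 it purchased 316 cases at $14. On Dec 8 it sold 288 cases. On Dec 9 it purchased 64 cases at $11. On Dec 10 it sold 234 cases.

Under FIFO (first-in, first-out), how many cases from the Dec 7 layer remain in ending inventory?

Dec 5, 35 sold [FIFO — oldest first]: 35 @ $15 = $525
Dec 8, 288 sold [FIFO — oldest first]: 43 @ $15 + 83 @ $11 + 162 @ $10 = $3,178
Dec 10, 234 sold [FIFO — oldest first]: 68 @ $10 + 166 @ $14 = $3,004
Total COGS = $525 + $3,178 + $3,004 = $6,707
Ending inventory: 150 @ $14 + 64 @ $11 = $2,804

150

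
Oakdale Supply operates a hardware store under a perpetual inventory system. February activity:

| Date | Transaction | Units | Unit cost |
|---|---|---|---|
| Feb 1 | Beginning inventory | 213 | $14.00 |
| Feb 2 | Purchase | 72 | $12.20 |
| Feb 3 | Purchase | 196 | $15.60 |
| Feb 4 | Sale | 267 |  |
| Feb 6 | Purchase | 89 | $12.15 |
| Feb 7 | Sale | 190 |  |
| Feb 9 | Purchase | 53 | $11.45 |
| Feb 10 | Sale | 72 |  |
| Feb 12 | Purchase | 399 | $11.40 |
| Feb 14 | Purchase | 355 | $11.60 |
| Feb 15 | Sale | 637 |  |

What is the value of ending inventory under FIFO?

Feb 4, 267 sold [FIFO — oldest first]: 213 @ $14.00 + 54 @ $12.20 = $3,640.80
Feb 7, 190 sold [FIFO — oldest first]: 18 @ $12.20 + 172 @ $15.60 = $2,902.80
Feb 10, 72 sold [FIFO — oldest first]: 24 @ $15.60 + 48 @ $12.15 = $957.60
Feb 15, 637 sold [FIFO — oldest first]: 41 @ $12.15 + 53 @ $11.45 + 399 @ $11.40 + 144 @ $11.60 = $7,324.00
Total COGS = $3,640.80 + $2,902.80 + $957.60 + $7,324.00 = $14,825.20
Ending inventory: 211 @ $11.60 = $2,447.60

Ending inventory = $2,447.60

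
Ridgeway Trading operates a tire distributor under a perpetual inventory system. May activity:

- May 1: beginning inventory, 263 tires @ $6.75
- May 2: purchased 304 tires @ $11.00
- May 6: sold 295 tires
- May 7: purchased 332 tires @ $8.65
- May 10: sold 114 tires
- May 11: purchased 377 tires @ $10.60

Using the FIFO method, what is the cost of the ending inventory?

May 6, 295 sold [FIFO — oldest first]: 263 @ $6.75 + 32 @ $11.00 = $2,127.25
May 10, 114 sold [FIFO — oldest first]: 114 @ $11.00 = $1,254.00
Total COGS = $2,127.25 + $1,254.00 = $3,381.25
Ending inventory: 158 @ $11.00 + 332 @ $8.65 + 377 @ $10.60 = $8,606.00
Check: goods available $11,987.25 = COGS $3,381.25 + ending $8,606.00

Ending inventory = $8,606.00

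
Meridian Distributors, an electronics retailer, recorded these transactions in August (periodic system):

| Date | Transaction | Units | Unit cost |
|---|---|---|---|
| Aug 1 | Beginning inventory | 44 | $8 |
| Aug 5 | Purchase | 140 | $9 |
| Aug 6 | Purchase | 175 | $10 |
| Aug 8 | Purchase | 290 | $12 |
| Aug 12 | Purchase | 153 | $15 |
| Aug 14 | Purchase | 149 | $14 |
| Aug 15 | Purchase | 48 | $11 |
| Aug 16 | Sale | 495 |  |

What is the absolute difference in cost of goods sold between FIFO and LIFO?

FIFO COGS: 44 @ $8 + 140 @ $9 + 175 @ $10 + 136 @ $12 = $4,994
LIFO COGS: 48 @ $11 + 149 @ $14 + 153 @ $15 + 145 @ $12 = $6,649
Difference = |$4,994 − $6,649| = $1,655

$1,655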